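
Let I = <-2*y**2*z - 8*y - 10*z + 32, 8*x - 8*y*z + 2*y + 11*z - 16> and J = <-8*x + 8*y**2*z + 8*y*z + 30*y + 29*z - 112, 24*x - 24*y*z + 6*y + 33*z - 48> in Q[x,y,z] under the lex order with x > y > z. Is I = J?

Equality of ideals is decidable: compute both reduced Gröbner bases (unique for the ordering) and check whether they agree.
Buchberger on the first generating set:
f_1 = -2*y**2*z - 8*y - 10*z + 32, LT = y**2*z.
f_2 = 8*x - 8*y*z + 2*y + 11*z - 16, LT = x.

The S-polynomials (S(f_1,f_2)) all reduce to 0 modulo the current basis, so we have a Gröbner basis.
Inter-reduce: drop elements whose leading term is divisible by another's, tail-reduce, and make monic.
Reduced Gröbner basis: {x - y*z + 1/4*y + 11/8*z - 2, y**2*z + 4*y + 5*z - 16}.

Buchberger on the second generating set:
h_1 = -8*x + 8*y**2*z + 8*y*z + 30*y + 29*z - 112, LT = x.
h_2 = 24*x - 24*y*z + 6*y + 33*z - 48, LT = x.

S(h_1,h_2): lcm = x. S = -y**2*z - 4*y - 5*z + 16.
  reduce S modulo (h_1, h_2):
  remainder -y**2*z - 4*y - 5*z + 16 ≠ 0; add k_3 = -y**2*z - 4*y - 5*z + 16 to the basis.

The other S-polynomials (S(h_1,k_3), S(h_2,k_3)) all reduce to 0 modulo the current basis, so we have a Gröbner basis.
Inter-reduce: drop elements whose leading term is divisible by another's, tail-reduce, and make monic.
Reduced Gröbner basis: {x - y*z + 1/4*y + 11/8*z - 2, y**2*z + 4*y + 5*z - 16}.

These coincide, so the ideals are equal.
The same test decides containment: I ⊆ J iff every generator of I reduces to 0 modulo a Gröbner basis of J.

Yes, the ideals are equal.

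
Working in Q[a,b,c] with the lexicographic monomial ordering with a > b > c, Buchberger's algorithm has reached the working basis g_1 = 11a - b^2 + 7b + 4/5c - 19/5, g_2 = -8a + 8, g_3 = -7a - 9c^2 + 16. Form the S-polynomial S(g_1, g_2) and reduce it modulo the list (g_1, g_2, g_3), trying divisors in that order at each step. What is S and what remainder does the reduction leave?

lcm(LM(g_1), LM(g_2)) = a.
S = (lcm/LT(g_1))·g_1 − (lcm/LT(g_2))·g_2 = -1/11b^2 + 7/11b + 4/55c + 36/55.
Reduce S modulo (g_1, g_2, g_3) in that order:
  leading term b^2: no divisor's leading term divides it; move -1/11b^2 to the remainder.
  leading term b: no divisor's leading term divides it; move 7/11b to the remainder.
  leading term c: no divisor's leading term divides it; move 4/55c to the remainder.
  leading term 1: no divisor's leading term divides it; move 36/55 to the remainder.
The remainder -1/11b^2 + 7/11b + 4/55c + 36/55 is nonzero, so it would be added as the next basis element.

S(g_1, g_2) = -1/11b^2 + 7/11b + 4/55c + 36/55; remainder on division = -1/11b^2 + 7/11b + 4/55c + 36/55.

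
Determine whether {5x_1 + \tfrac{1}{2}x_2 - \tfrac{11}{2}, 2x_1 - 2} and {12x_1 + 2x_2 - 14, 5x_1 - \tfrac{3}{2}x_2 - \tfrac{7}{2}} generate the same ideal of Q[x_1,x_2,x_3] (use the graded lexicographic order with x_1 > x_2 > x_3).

Yes, the ideals are equal.

Two ideals are equal iff their reduced Gröbner bases coincide (the reduced basis is unique for a fixed ordering).
Buchberger on the first generating set:
f_1 = 5x_1 + \tfrac{1}{2}x_2 - \tfrac{11}{2}, LT = x_1.
f_2 = 2x_1 - 2, LT = x_1.

S(f_1,f_2): lcm = x_1. S = \tfrac{1}{10}x_2 - \tfrac{1}{10}.
  reduce S modulo (f_1, f_2):
  remainder \tfrac{1}{10}x_2 - \tfrac{1}{10} ≠ 0; add g_3 = \tfrac{1}{10}x_2 - \tfrac{1}{10} to the basis.

The other S-polynomials (S(f_1,g_3), S(f_2,g_3)) all reduce to 0 modulo the current basis, so we have a Gröbner basis.
Inter-reduce: drop elements whose leading term is divisible by another's, tail-reduce, and make monic.
Reduced Gröbner basis: {x_1 - 1, x_2 - 1}.

Buchberger on the second generating set:
h_1 = 12x_1 + 2x_2 - 14, LT = x_1.
h_2 = 5x_1 - \tfrac{3}{2}x_2 - \tfrac{7}{2}, LT = x_1.

S(h_1,h_2): lcm = x_1. S = \tfrac{7}{15}x_2 - \tfrac{7}{15}.
  reduce S modulo (h_1, h_2):
  remainder \tfrac{7}{15}x_2 - \tfrac{7}{15} ≠ 0; add k_3 = \tfrac{7}{15}x_2 - \tfrac{7}{15} to the basis.

The other S-polynomials (S(h_1,k_3), S(h_2,k_3)) all reduce to 0 modulo the current basis, so we have a Gröbner basis.
Inter-reduce: drop elements whose leading term is divisible by another's, tail-reduce, and make monic.
Reduced Gröbner basis: {x_1 - 1, x_2 - 1}.

These coincide, so the ideals are equal.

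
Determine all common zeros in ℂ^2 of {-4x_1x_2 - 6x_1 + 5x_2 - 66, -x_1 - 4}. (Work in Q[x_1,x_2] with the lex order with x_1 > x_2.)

Compute a lex Gröbner basis by Buchberger's algorithm.
f_1 = -4x_1x_2 - 6x_1 + 5x_2 - 66, LT = x_1x_2.
f_2 = -x_1 - 4, LT = x_1.

S(f_1,f_2): lcm = x_1x_2. S = 3/2x_1 - 21/4x_2 + 33/2.
  leading term x_1: subtract (-3/2)·f_2 from 3/2x_1 - 21/4x_2 + 33/2 → -21/4x_2 + 21/2
  leading term x_2: no divisor's leading term divides it; move -21/4x_2 to the remainder.
  leading term 1: no divisor's leading term divides it; move 21/2 to the remainder.
  remainder -21/4x_2 + 21/2 ≠ 0; add h_3 = -21/4x_2 + 21/2 to the basis.

The other S-polynomials (S(f_1,h_3), S(f_2,h_3)) all reduce to 0 modulo the current basis, so we have a Gröbner basis.
Inter-reduce: drop elements whose leading term is divisible by another's, tail-reduce, and make monic.
Reduced Gröbner basis: {x_1 + 4, x_2 - 2}.

Elimination: the polynomial x_2 - 2 lies in the elimination ideal for x_2, so x_2 ∈ {2}. For each such x_2, the remaining basis elements (now univariate) give the rest of the solution.
  x_2 = 2: the earlier basis element becomes x_1 + 4 = 0, giving x_1 = -4 — point (-4, 2).

{(-4, 2)}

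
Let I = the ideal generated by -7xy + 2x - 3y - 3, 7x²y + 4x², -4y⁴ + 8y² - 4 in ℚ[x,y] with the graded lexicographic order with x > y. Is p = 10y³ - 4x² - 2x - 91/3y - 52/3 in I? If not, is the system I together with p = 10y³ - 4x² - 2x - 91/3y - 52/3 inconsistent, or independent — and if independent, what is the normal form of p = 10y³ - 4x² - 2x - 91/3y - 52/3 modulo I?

Adjoining 10y³ - 4x² - 2x - 91/3y - 52/3 makes the ideal the whole ring: the system is inconsistent.

First compute the reduced Gröbner basis of I by Buchberger's algorithm.
f_1 = -7xy + 2x - 3y - 3, LT = xy.
f_2 = 7x²y + 4x², LT = x²y.
f_3 = -4y⁴ + 8y² - 4, LT = y⁴.

S(f_1,f_2): lcm = x²y. S = -6/7x² + 3/7xy + 3/7x.
  reduce S modulo (f_1, f_2, f_3):
  remainder -6/7x² + 27/49x - 9/49y - 9/49 ≠ 0; add h_4 = -6/7x² + 27/49x - 9/49y - 9/49 to the basis.

S(f_1,f_3): lcm = xy⁴. S = -2/7xy³ + 3/7y⁴ + 2xy² + 3/7y³ - x.
  reduce S modulo (f_1, f_2, f_3, h_4):
  remainder 27/49y³ + 54/343y² - 2025/2401x - 2538/2401y - 1593/2401 ≠ 0; add h_5 = 27/49y³ + 54/343y² - 2025/2401x - 2538/2401y - 1593/2401 to the basis.

S(f_2,f_3): lcm = x²y⁴. S = 4/7x²y³ + 2x²y² - x².
  reduce S modulo (f_1, f_2, f_3, h_4, h_5):
  remainder 1458/2401y² - 36153/33614x + 52875/33614y + 32463/33614 ≠ 0; add h_6 = 1458/2401y² - 36153/33614x + 52875/33614y + 32463/33614 to the basis.

S(f_1,h_4): lcm = x²y. S = -2/7x² + 15/14xy - 3/14y² + 3/7x - 3/14y.
  reduce S modulo (f_1, f_2, f_3, h_4, h_5, h_6):
  remainder 605/3528x - 605/10584y - 605/10584 ≠ 0; add h_7 = 605/3528x - 605/10584y - 605/10584 to the basis.

The other S-polynomials (S(f_2,h_4), S(f_3,h_4), S(f_1,h_5), S(f_2,h_5), S(f_3,h_5), S(h_4,h_5), S(f_1,h_6), S(f_2,h_6), S(f_3,h_6), S(h_4,h_6), S(h_5,h_6), S(f_1,h_7), S(f_2,h_7), S(f_3,h_7), S(h_4,h_7), S(h_5,h_7), S(h_6,h_7)) all reduce to 0 modulo the current basis, so we have a Gröbner basis.
Inter-reduce: drop elements whose leading term is divisible by another's, tail-reduce, and make monic.
Reduced Gröbner basis: {y² + 2y + 1, x - ⅓y - ⅓}.
Label its elements g_1 = y² + 2y + 1, g_2 = x - ⅓y - ⅓.

Reduce p = 10y³ - 4x² - 2x - 91/3y - 52/3 modulo G:
  leading term y³: subtract (10y)·g_1 from 10y³ - 4x² - 2x - 91/3y - 52/3 → -4x² - 20y² - 2x - 121/3y - 52/3
  leading term x²: subtract (-4x)·g_2 from -4x² - 20y² - 2x - 121/3y - 52/3 → -4/3xy - 20y² - 10/3x - 121/3y - 52/3
  leading term xy: subtract (-4/3y)·g_2 from -4/3xy - 20y² - 10/3x - 121/3y - 52/3 → -184/9y² - 10/3x - 367/9y - 52/3
  leading term y²: subtract (-184/9)·g_1 from -184/9y² - 10/3x - 367/9y - 52/3 → -10/3x + 1/9y + 28/9
  leading term x: subtract (-10/3)·g_2 from -10/3x + 1/9y + 28/9 → -y + 2
  leading term y: no divisor's leading term divides it; move -y to the remainder.
  leading term 1: no divisor's leading term divides it; move 2 to the remainder.
  normal form = -y + 2.
The normal form is nonzero, so p ∉ I. Since p minus its normal form lies in I, I + (p) = I + (r) where r = -y + 2; decide whether this ideal is the whole ring.
Run Buchberger on G together with r (pairs among the g_i already reduce to 0 since G is a Gröbner basis):
g_1 = y² + 2y + 1, LT = y².
g_2 = x - ⅓y - ⅓, LT = x.
r = -y + 2, LT = y.

S(g_1,r): lcm = y². S = 4y + 1.
  reduce S modulo (g_1, g_2, r):
  remainder 9 ≠ 0; add m_4 = 9 to the basis.

The other S-polynomials (S(g_1,g_2), S(g_2,r), S(g_1,m_4), S(g_2,m_4), S(r,m_4)) all reduce to 0 modulo the current basis, so we have a Gröbner basis.
Inter-reduce: drop elements whose leading term is divisible by another's, tail-reduce, and make monic.
Reduced Gröbner basis: {1}.
The reduced Gröbner basis of I + (p) is {1}: the ideal is the whole ring, so the enlarged system has no common solution — adjoining p is inconsistent.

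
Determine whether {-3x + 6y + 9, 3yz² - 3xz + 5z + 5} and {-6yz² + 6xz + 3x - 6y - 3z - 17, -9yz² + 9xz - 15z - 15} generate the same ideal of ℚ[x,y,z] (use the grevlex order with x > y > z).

No, the ideals differ.

Since reduced Gröbner bases are canonical representatives of ideals under a given ordering, it suffices to compute and compare them.
Buchberger on the first generating set:
f_1 = -3x + 6y + 9, LT = x.
f_2 = 3yz² - 3xz + 5z + 5, LT = yz².

The S-polynomials (S(f_1,f_2)) all reduce to 0 modulo the current basis, so we have a Gröbner basis.
Inter-reduce: drop elements whose leading term is divisible by another's, tail-reduce, and make monic.
Reduced Gröbner basis: {yz² - 2yz - 4/3z + 5/3, x - 2y - 3}.

Buchberger on the second generating set:
h_1 = -6yz² + 6xz + 3x - 6y - 3z - 17, LT = yz².
h_2 = -9yz² + 9xz - 15z - 15, LT = yz².

S(h_1,h_2): lcm = yz². S = -½x + y - 7/6z + 7/6.
  leading term x: no divisor's leading term divides it; move -½x to the remainder.
  leading term y: no divisor's leading term divides it; move y to the remainder.
  leading term z: no divisor's leading term divides it; move -7/6z to the remainder.
  leading term 1: no divisor's leading term divides it; move 7/6 to the remainder.
  remainder -½x + y - 7/6z + 7/6 ≠ 0; add k_3 = -½x + y - 7/6z + 7/6 to the basis.

The other S-polynomials (S(h_1,k_3), S(h_2,k_3)) all reduce to 0 modulo the current basis, so we have a Gröbner basis.
Inter-reduce: drop elements whose leading term is divisible by another's, tail-reduce, and make monic.
Reduced Gröbner basis: {yz² - 2yz + 7/3z² - ⅔z + 5/3, x - 2y + 7/3z - 7/3}.

The bases are distinct; the ideals are different.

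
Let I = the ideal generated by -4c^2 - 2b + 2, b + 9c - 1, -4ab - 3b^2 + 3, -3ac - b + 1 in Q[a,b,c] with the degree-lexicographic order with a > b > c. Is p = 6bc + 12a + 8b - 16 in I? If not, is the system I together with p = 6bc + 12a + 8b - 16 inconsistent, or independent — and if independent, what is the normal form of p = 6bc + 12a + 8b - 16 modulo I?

First compute the reduced Gröbner basis of I by Buchberger's algorithm.
f_1 = -4c^2 - 2b + 2, LT = c^2.
f_2 = b + 9c - 1, LT = b.
f_3 = -4ab - 3b^2 + 3, LT = ab.
f_4 = -3ac - b + 1, LT = ac.

S(f_1,f_2): leading monomials are coprime, so the S-polynomial reduces to 0 (Buchberger's first criterion).
S(f_1,f_3): leading monomials are coprime, so the S-polynomial reduces to 0 (Buchberger's first criterion).
S(f_1,f_4): lcm = ac^2. S = 1/2ab - 1/3bc - 1/2a + 1/3c.
  leading term ab: subtract (1/2a)·f_2 from 1/2ab - 1/3bc - 1/2a + 1/3c → -9/2ac - 1/3bc + 1/3c
  leading term ac: subtract (3/2)·f_4 from -9/2ac - 1/3bc + 1/3c → -1/3bc + 3/2b + 1/3c - 3/2
  leading term bc: subtract (-1/3c)·f_2 from -1/3bc + 3/2b + 1/3c - 3/2 → 3c^2 + 3/2b - 3/2
  leading term c^2: subtract (-3/4)·f_1 from 3c^2 + 3/2b - 3/2 → 0
  remainder 0.

S(f_2,f_3): lcm = ab. S = 9ac - 3/4b^2 - a + 3/4.
  leading term ac: subtract (-3)·f_4 from 9ac - 3/4b^2 - a + 3/4 → -3/4b^2 - a - 3b + 15/4
  leading term b^2: subtract (-3/4b)·f_2 from -3/4b^2 - a - 3b + 15/4 → 27/4bc - a - 15/4b + 15/4
  leading term bc: subtract (27/4c)·f_2 from 27/4bc - a - 15/4b + 15/4 → -243/4c^2 - a - 15/4b + 27/4c + 15/4
  leading term c^2: subtract (243/16)·f_1 from -243/4c^2 - a - 15/4b + 27/4c + 15/4 → -a + 213/8b + 27/4c - 213/8
  leading term a: no divisor's leading term divides it; move -a to the remainder.
  leading term b: subtract (213/8)·f_2 from 213/8b + 27/4c - 213/8 → -1863/8c
  leading term c: no divisor's leading term divides it; move -1863/8c to the remainder.
  remainder -a - 1863/8c ≠ 0; add h_5 = -a - 1863/8c to the basis.

S(f_2,f_4): leading monomials are coprime, so the S-polynomial reduces to 0 (Buchberger's first criterion).
S(f_3,f_4): lcm = abc. S = 3/4b^2c - 1/3b^2 + 1/3b - 3/4c.
  leading term b^2c: subtract (3/4bc)·f_2 from 3/4b^2c - 1/3b^2 + 1/3b - 3/4c → -27/4bc^2 - 1/3b^2 + 3/4bc + 1/3b - 3/4c
  leading term bc^2: subtract (27/16b)·f_1 from -27/4bc^2 - 1/3b^2 + 3/4bc + 1/3b - 3/4c → 73/24b^2 + 3/4bc - 73/24b - 3/4c
  leading term b^2: subtract (73/24b)·f_2 from 73/24b^2 + 3/4bc - 73/24b - 3/4c → -213/8bc - 3/4c
  leading term bc: subtract (-213/8c)·f_2 from -213/8bc - 3/4c → 1917/8c^2 - 219/8c
  leading term c^2: subtract (-1917/32)·f_1 from 1917/8c^2 - 219/8c → -1917/16b - 219/8c + 1917/16
  leading term b: subtract (-1917/16)·f_2 from -1917/16b - 219/8c + 1917/16 → 16815/16c
  leading term c: no divisor's leading term divides it; move 16815/16c to the remainder.
  remainder 16815/16c ≠ 0; add h_6 = 16815/16c to the basis.

S(f_1,h_5): leading monomials are coprime, so the S-polynomial reduces to 0 (Buchberger's first criterion).
S(f_2,h_5): leading monomials are coprime, so the S-polynomial reduces to 0 (Buchberger's first criterion).
S(f_3,h_5): lcm = ab. S = 3/4b^2 - 1863/8bc - 3/4.
  leading term b^2: subtract (3/4b)·f_2 from 3/4b^2 - 1863/8bc - 3/4 → -1917/8bc + 3/4b - 3/4
  leading term bc: subtract (-1917/8c)·f_2 from -1917/8bc + 3/4b - 3/4 → 17253/8c^2 + 3/4b - 1917/8c - 3/4
  leading term c^2: subtract (-17253/32)·f_1 from 17253/8c^2 + 3/4b - 1917/8c - 3/4 → -17241/16b - 1917/8c + 17241/16
  leading term b: subtract (-17241/16)·f_2 from -17241/16b - 1917/8c + 17241/16 → 151335/16c
  leading term c: subtract (9)·h_6 from 151335/16c → 0
  remainder 0.

S(f_4,h_5): lcm = ac. S = -1863/8c^2 + 1/3b - 1/3.
  leading term c^2: subtract (1863/32)·f_1 from -1863/8c^2 + 1/3b - 1/3 → 5605/48b - 5605/48
  leading term b: subtract (5605/48)·f_2 from 5605/48b - 5605/48 → -16815/16c
  leading term c: subtract (-1)·h_6 from -16815/16c → 0
  remainder 0.

S(f_1,h_6): lcm = c^2. S = 1/2b - 1/2.
  leading term b: subtract (1/2)·f_2 from 1/2b - 1/2 → -9/2c
  leading term c: subtract (-24/5605)·h_6 from -9/2c → 0
  remainder 0.

S(f_2,h_6): leading monomials are coprime, so the S-polynomial reduces to 0 (Buchberger's first criterion).
S(f_3,h_6): leading monomials are coprime, so the S-polynomial reduces to 0 (Buchberger's first criterion).
S(f_4,h_6): lcm = ac. S = 1/3b - 1/3.
  leading term b: subtract (1/3)·f_2 from 1/3b - 1/3 → -3c
  leading term c: subtract (-16/5605)·h_6 from -3c → 0
  remainder 0.

S(h_5,h_6): leading monomials are coprime, so the S-polynomial reduces to 0 (Buchberger's first criterion).
Every S-polynomial of the final basis reduces to 0, so we have a Gröbner basis.
Inter-reduce: drop elements whose leading term is divisible by another's, tail-reduce, and make monic.
Reduced Gröbner basis: {a, b - 1, c}.
Label its elements g_1 = a, g_2 = b - 1, g_3 = c.

Reduce p = 6bc + 12a + 8b - 16 modulo G:
  leading term bc: subtract (6c)·g_2 from 6bc + 12a + 8b - 16 → 12a + 8b + 6c - 16
  leading term a: subtract (12)·g_1 from 12a + 8b + 6c - 16 → 8b + 6c - 16
  leading term b: subtract (8)·g_2 from 8b + 6c - 16 → 6c - 8
  leading term c: subtract (6)·g_3 from 6c - 8 → -8
  leading term 1: no divisor's leading term divides it; move -8 to the remainder.
  normal form = -8.
The normal form is nonzero, so p ∉ I. Since p minus its normal form lies in I, I + (p) = I + (r) where r = -8; decide whether this ideal is the whole ring.
Here r = -8 is a nonzero constant, hence a unit: 1 ∈ I + (p), the Gröbner basis of I + (p) is {1}, and the enlarged system has no common solution — adjoining p is inconsistent.

Adjoining 6bc + 12a + 8b - 16 makes the ideal the whole ring: the system is inconsistent.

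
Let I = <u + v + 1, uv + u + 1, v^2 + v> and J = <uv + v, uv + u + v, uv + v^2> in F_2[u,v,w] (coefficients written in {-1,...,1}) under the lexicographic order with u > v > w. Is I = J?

No, the ideals differ.

Since reduced Gröbner bases are canonical representatives of ideals under a given ordering, it suffices to compute and compare them.
Buchberger on the first generating set:
f_1 = u + v + 1, LT = u.
f_2 = uv + u + 1, LT = uv.
f_3 = v^2 + v, LT = v^2.

S(f_1,f_2): lcm = uv. S = u + v^2 + v + 1.
  leading term u: subtract (1)·f_1 from u + v^2 + v + 1 → v^2
  leading term v^2: subtract (1)·f_3 from v^2 → v
  leading term v: no divisor's leading term divides it; move v to the remainder.
  remainder v ≠ 0; add g_4 = v to the basis.

S(f_1,f_3): leading monomials are coprime, so the S-polynomial reduces to 0 (Buchberger's first criterion).
S(f_2,f_3): lcm = uv^2. S = v.
  leading term v: subtract (1)·g_4 from v → 0
  remainder 0.

S(f_1,g_4): leading monomials are coprime, so the S-polynomial reduces to 0 (Buchberger's first criterion).
S(f_2,g_4): lcm = uv. S = u + 1.
  leading term u: subtract (1)·f_1 from u + 1 → v
  leading term v: subtract (1)·g_4 from v → 0
  remainder 0.

S(f_3,g_4): lcm = v^2. S = v.
  leading term v: subtract (1)·g_4 from v → 0
  remainder 0.

Every S-polynomial of the final basis reduces to 0, so we have a Gröbner basis.
Inter-reduce: drop elements whose leading term is divisible by another's, tail-reduce, and make monic.
Reduced Gröbner basis: {u + 1, v}.

Buchberger on the second generating set:
h_1 = uv + v, LT = uv.
h_2 = uv + u + v, LT = uv.
h_3 = uv + v^2, LT = uv.

S(h_1,h_2): lcm = uv. S = u.
  leading term u: no divisor's leading term divides it; move u to the remainder.
  remainder u ≠ 0; add k_4 = u to the basis.

S(h_1,h_3): lcm = uv. S = v^2 + v.
  leading term v^2: no divisor's leading term divides it; move v^2 to the remainder.
  leading term v: no divisor's leading term divides it; move v to the remainder.
  remainder v^2 + v ≠ 0; add k_5 = v^2 + v to the basis.

S(h_2,h_3): lcm = uv. S = u + v^2 + v.
  leading term u: subtract (1)·k_4 from u + v^2 + v → v^2 + v
  leading term v^2: subtract (1)·k_5 from v^2 + v → 0
  remainder 0.

S(h_1,k_4): lcm = uv. S = v.
  leading term v: no divisor's leading term divides it; move v to the remainder.
  remainder v ≠ 0; add k_6 = v to the basis.

S(h_2,k_4): lcm = uv. S = u + v.
  leading term u: subtract (1)·k_4 from u + v → v
  leading term v: subtract (1)·k_6 from v → 0
  remainder 0.

S(h_3,k_4): lcm = uv. S = v^2.
  leading term v^2: subtract (1)·k_5 from v^2 → v
  leading term v: subtract (1)·k_6 from v → 0
  remainder 0.

S(h_1,k_5): lcm = uv^2. S = uv + v^2.
  leading term uv: subtract (1)·h_1 from uv + v^2 → v^2 + v
  leading term v^2: subtract (1)·k_5 from v^2 + v → 0
  remainder 0.

S(h_2,k_5): lcm = uv^2. S = v^2.
  leading term v^2: subtract (1)·k_5 from v^2 → v
  leading term v: subtract (1)·k_6 from v → 0
  remainder 0.

S(h_3,k_5): lcm = uv^2. S = uv + v^3.
  leading term uv: subtract (1)·h_1 from uv + v^3 → v^3 + v
  leading term v^3: subtract (v)·k_5 from v^3 + v → v^2 + v
  leading term v^2: subtract (1)·k_5 from v^2 + v → 0
  remainder 0.

S(k_4,k_5): leading monomials are coprime, so the S-polynomial reduces to 0 (Buchberger's first criterion).
S(h_1,k_6): lcm = uv. S = v.
  leading term v: subtract (1)·k_6 from v → 0
  remainder 0.

S(h_2,k_6): lcm = uv. S = u + v.
  leading term u: subtract (1)·k_4 from u + v → v
  leading term v: subtract (1)·k_6 from v → 0
  remainder 0.

S(h_3,k_6): lcm = uv. S = v^2.
  leading term v^2: subtract (1)·k_5 from v^2 → v
  leading term v: subtract (1)·k_6 from v → 0
  remainder 0.

S(k_4,k_6): leading monomials are coprime, so the S-polynomial reduces to 0 (Buchberger's first criterion).
S(k_5,k_6): lcm = v^2. S = v.
  leading term v: subtract (1)·k_6 from v → 0
  remainder 0.

Every S-polynomial of the final basis reduces to 0, so we have a Gröbner basis.
Inter-reduce: drop elements whose leading term is divisible by another's, tail-reduce, and make monic.
Reduced Gröbner basis: {u, v}.

These differ, so the ideals are not equal.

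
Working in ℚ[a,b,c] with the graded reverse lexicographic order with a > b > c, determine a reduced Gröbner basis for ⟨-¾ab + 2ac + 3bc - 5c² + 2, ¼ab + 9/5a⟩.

f_1 = -¾ab + 2ac + 3bc - 5c² + 2, LT = ab.
f_2 = ¼ab + 9/5a, LT = ab.

S(f_1,f_2): lcm = ab. S = -8/3ac - 4bc + 20/3c² - 36/5a - 8/3.
  reduce S modulo (f_1, f_2):
  remainder -8/3ac - 4bc + 20/3c² - 36/5a - 8/3 ≠ 0; add g_3 = -8/3ac - 4bc + 20/3c² - 36/5a - 8/3 to the basis.

S(f_1,g_3): lcm = abc. S = -3/2b²c - 8/3ac² - 3/2bc² + 20/3c³ - 27/10ab - b - 8/3c.
  reduce S modulo (f_1, f_2, g_3):
  remainder -3/2b²c + 5/2bc² - 54/5bc + 18c² - b - 36/5 ≠ 0; add g_4 = -3/2b²c + 5/2bc² - 54/5bc + 18c² - b - 36/5 to the basis.

The other S-polynomials (S(f_2,g_3), S(f_1,g_4), S(f_2,g_4), S(g_3,g_4)) all reduce to 0 modulo the current basis, so we have a Gröbner basis.
Inter-reduce: drop elements whose leading term is divisible by another's, tail-reduce, and make monic.

G = {b²c - 5/3bc² + 36/5bc - 12c² + ⅔b + 24/5, ab + 36/5a, ac + 3/2bc - 5/2c² + 27/10a + 1}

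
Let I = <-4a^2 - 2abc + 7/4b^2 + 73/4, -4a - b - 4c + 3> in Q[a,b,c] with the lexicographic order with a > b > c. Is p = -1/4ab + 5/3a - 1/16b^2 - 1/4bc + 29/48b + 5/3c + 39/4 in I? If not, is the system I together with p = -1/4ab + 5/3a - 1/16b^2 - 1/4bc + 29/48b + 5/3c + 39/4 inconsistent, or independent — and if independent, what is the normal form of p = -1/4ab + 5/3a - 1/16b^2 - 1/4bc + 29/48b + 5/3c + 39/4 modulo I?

Adjoining -1/4ab + 5/3a - 1/16b^2 - 1/4bc + 29/48b + 5/3c + 39/4 makes the ideal the whole ring: the system is inconsistent.

First compute the reduced Gröbner basis of I by Buchberger's algorithm.
f_1 = -4a^2 - 2abc + 7/4b^2 + 73/4, LT = a^2.
f_2 = -4a - b - 4c + 3, LT = a.

S(f_1,f_2): lcm = a^2. S = 1/2abc - 1/4ab - ac + 3/4a - 7/16b^2 - 73/16.
  leading term abc: subtract (-1/8bc)·f_2 from 1/2abc - 1/4ab - ac + 3/4a - 7/16b^2 - 73/16 → -1/4ab - ac + 3/4a - 1/8b^2c - 7/16b^2 - 1/2bc^2 + 3/8bc - 73/16
  leading term ab: subtract (1/16b)·f_2 from -1/4ab - ac + 3/4a - 1/8b^2c - 7/16b^2 - 1/2bc^2 + 3/8bc - 73/16 → -ac + 3/4a - 1/8b^2c - 3/8b^2 - 1/2bc^2 + 5/8bc - 3/16b - 73/16
  leading term ac: subtract (1/4c)·f_2 from -ac + 3/4a - 1/8b^2c - 3/8b^2 - 1/2bc^2 + 5/8bc - 3/16b - 73/16 → 3/4a - 1/8b^2c - 3/8b^2 - 1/2bc^2 + 7/8bc - 3/16b + c^2 - 3/4c - 73/16
  leading term a: subtract (-3/16)·f_2 from 3/4a - 1/8b^2c - 3/8b^2 - 1/2bc^2 + 7/8bc - 3/16b + c^2 - 3/4c - 73/16 → -1/8b^2c - 3/8b^2 - 1/2bc^2 + 7/8bc - 3/8b + c^2 - 3/2c - 4
  leading term b^2c: no divisor's leading term divides it; move -1/8b^2c to the remainder.
  leading term b^2: no divisor's leading term divides it; move -3/8b^2 to the remainder.
  leading term bc^2: no divisor's leading term divides it; move -1/2bc^2 to the remainder.
  leading term bc: no divisor's leading term divides it; move 7/8bc to the remainder.
  leading term b: no divisor's leading term divides it; move -3/8b to the remainder.
  leading term c^2: no divisor's leading term divides it; move c^2 to the remainder.
  leading term c: no divisor's leading term divides it; move -3/2c to the remainder.
  leading term 1: no divisor's leading term divides it; move -4 to the remainder.
  remainder -1/8b^2c - 3/8b^2 - 1/2bc^2 + 7/8bc - 3/8b + c^2 - 3/2c - 4 ≠ 0; add h_3 = -1/8b^2c - 3/8b^2 - 1/2bc^2 + 7/8bc - 3/8b + c^2 - 3/2c - 4 to the basis.

S(f_1,h_3): leading monomials are coprime, so the S-polynomial reduces to 0 (Buchberger's first criterion).
S(f_2,h_3): leading monomials are coprime, so the S-polynomial reduces to 0 (Buchberger's first criterion).
Every S-polynomial of the final basis reduces to 0, so we have a Gröbner basis.
Inter-reduce: drop elements whose leading term is divisible by another's, tail-reduce, and make monic.
Reduced Gröbner basis: {a + 1/4b + c - 3/4, b^2c + 3b^2 + 4bc^2 - 7bc + 3b - 8c^2 + 12c + 32}.
Label its elements g_1 = a + 1/4b + c - 3/4, g_2 = b^2c + 3b^2 + 4bc^2 - 7bc + 3b - 8c^2 + 12c + 32.

Reduce p = -1/4ab + 5/3a - 1/16b^2 - 1/4bc + 29/48b + 5/3c + 39/4 modulo G:
  leading term ab: subtract (-1/4b)·g_1 from -1/4ab + 5/3a - 1/16b^2 - 1/4bc + 29/48b + 5/3c + 39/4 → 5/3a + 5/12b + 5/3c + 39/4
  leading term a: subtract (5/3)·g_1 from 5/3a + 5/12b + 5/3c + 39/4 → 11
  leading term 1: no divisor's leading term divides it; move 11 to the remainder.
  normal form = 11.
The normal form is nonzero, so p ∉ I. Since p minus its normal form lies in I, I + (p) = I + (r) where r = 11; decide whether this ideal is the whole ring.
Here r = 11 is a nonzero constant, hence a unit: 1 ∈ I + (p), the Gröbner basis of I + (p) is {1}, and the enlarged system has no common solution — adjoining p is inconsistent.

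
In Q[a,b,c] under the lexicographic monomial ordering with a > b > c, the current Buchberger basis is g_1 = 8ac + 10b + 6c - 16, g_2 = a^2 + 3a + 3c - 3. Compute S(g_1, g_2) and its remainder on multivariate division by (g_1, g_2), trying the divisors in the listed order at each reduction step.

lcm(LM(g_1), LM(g_2)) = a^2c.
S = (lcm/LT(g_1))·g_1 − (lcm/LT(g_2))·g_2 = 5/4ab - 9/4ac - 2a - 3c^2 + 3c.
Reduce S modulo (g_1, g_2) in that order:
  leading term ab: no divisor's leading term divides it; move 5/4ab to the remainder.
  leading term ac: subtract (-9/32)·g_1 from -9/4ac - 2a - 3c^2 + 3c → -2a + 45/16b - 3c^2 + 75/16c - 9/2
  leading term a: no divisor's leading term divides it; move -2a to the remainder.
  leading term b: no divisor's leading term divides it; move 45/16b to the remainder.
  leading term c^2: no divisor's leading term divides it; move -3c^2 to the remainder.
  leading term c: no divisor's leading term divides it; move 75/16c to the remainder.
  leading term 1: no divisor's leading term divides it; move -9/2 to the remainder.
The remainder 5/4ab - 2a + 45/16b - 3c^2 + 75/16c - 9/2 is nonzero, so it would be added as the next basis element.
An S-polynomial is built so that the two leading terms cancel; whether anything survives reduction is exactly the Gröbner-basis criterion.

S(g_1, g_2) = 5/4ab - 9/4ac - 2a - 3c^2 + 3c; remainder on division = 5/4ab - 2a + 45/16b - 3c^2 + 75/16c - 9/2.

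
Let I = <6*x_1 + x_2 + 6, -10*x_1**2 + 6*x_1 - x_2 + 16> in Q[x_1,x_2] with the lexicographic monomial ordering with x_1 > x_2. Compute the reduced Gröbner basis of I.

f_1 = 6*x_1 + x_2 + 6, LT = x_1.
f_2 = -10*x_1**2 + 6*x_1 - x_2 + 16, LT = x_1**2.

S(f_1,f_2): lcm = x_1**2. S = 1/6*x_1*x_2 + 8/5*x_1 - 1/10*x_2 + 8/5.
  leading term x_1*x_2: subtract (1/36*x_2)·f_1 from 1/6*x_1*x_2 + 8/5*x_1 - 1/10*x_2 + 8/5 → 8/5*x_1 - 1/36*x_2**2 - 4/15*x_2 + 8/5
  leading term x_1: subtract (4/15)·f_1 from 8/5*x_1 - 1/36*x_2**2 - 4/15*x_2 + 8/5 → -1/36*x_2**2 - 8/15*x_2
  leading term x_2**2: no divisor's leading term divides it; move -1/36*x_2**2 to the remainder.
  leading term x_2: no divisor's leading term divides it; move -8/15*x_2 to the remainder.
  remainder -1/36*x_2**2 - 8/15*x_2 ≠ 0; add g_3 = -1/36*x_2**2 - 8/15*x_2 to the basis.

S(f_1,g_3): leading monomials are coprime, so the S-polynomial reduces to 0 (Buchberger's first criterion).
S(f_2,g_3): leading monomials are coprime, so the S-polynomial reduces to 0 (Buchberger's first criterion).
Every S-polynomial of the final basis reduces to 0, so we have a Gröbner basis.
Inter-reduce: drop elements whose leading term is divisible by another's, tail-reduce, and make monic.

G = {x_1 + 1/6*x_2 + 1, x_2**2 + 96/5*x_2}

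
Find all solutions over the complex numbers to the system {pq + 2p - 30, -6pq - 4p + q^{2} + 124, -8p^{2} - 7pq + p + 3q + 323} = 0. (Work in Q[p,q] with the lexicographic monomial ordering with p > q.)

{(5, 4)}

Compute a lex Gröbner basis by Buchberger's algorithm.
f_1 = pq + 2p - 30, LT = pq.
f_2 = -6pq - 4p + q^{2} + 124, LT = pq.
f_3 = -8p^{2} - 7pq + p + 3q + 323, LT = p^{2}.

S(f_1,f_2): lcm = pq. S = \tfrac{4}{3}p + \tfrac{1}{6}q^{2} - \tfrac{28}{3}.
  reduce S modulo (f_1, f_2, f_3):
  remainder \tfrac{4}{3}p + \tfrac{1}{6}q^{2} - \tfrac{28}{3} ≠ 0; add h_4 = \tfrac{4}{3}p + \tfrac{1}{6}q^{2} - \tfrac{28}{3} to the basis.

S(f_1,f_3): lcm = p^{2}q. S = 2p^{2} - \tfrac{7}{8}pq^{2} + \tfrac{1}{8}pq - 30p + \tfrac{3}{8}q^{2} + \tfrac{323}{8}q.
  reduce S modulo (f_1, f_2, f_3, h_4):
  remainder \tfrac{33}{8}q^{2} + \tfrac{119}{8}q - \tfrac{251}{2} ≠ 0; add h_5 = \tfrac{33}{8}q^{2} + \tfrac{119}{8}q - \tfrac{251}{2} to the basis.

S(f_2,f_3): lcm = p^{2}q. S = \tfrac{2}{3}p^{2} - \tfrac{25}{24}pq^{2} + \tfrac{1}{8}pq - \tfrac{62}{3}p + \tfrac{3}{8}q^{2} + \tfrac{323}{8}q.
  reduce S modulo (f_1, f_2, f_3, h_4, h_5):
  remainder -\tfrac{4309}{1584}q + \tfrac{4309}{396} ≠ 0; add h_6 = -\tfrac{4309}{1584}q + \tfrac{4309}{396} to the basis.

The other S-polynomials (S(f_1,h_4), S(f_2,h_4), S(f_3,h_4), S(f_1,h_5), S(f_2,h_5), S(f_3,h_5), S(h_4,h_5), S(f_1,h_6), S(f_2,h_6), S(f_3,h_6), S(h_4,h_6), S(h_5,h_6)) all reduce to 0 modulo the current basis, so we have a Gröbner basis.
Inter-reduce: drop elements whose leading term is divisible by another's, tail-reduce, and make monic.
Reduced Gröbner basis: {p - 5, q - 4}.

From the last basis element, q - 4 = 0, so q takes values in {4}. Each choice, substituted upward through the basis, yields the corresponding point(s) of the solution set.
  q = 4: the earlier basis element becomes p - 5 = 0, giving p = 5 — point (5, 4).
A lex Gröbner basis triangularizes the system, enabling back-substitution.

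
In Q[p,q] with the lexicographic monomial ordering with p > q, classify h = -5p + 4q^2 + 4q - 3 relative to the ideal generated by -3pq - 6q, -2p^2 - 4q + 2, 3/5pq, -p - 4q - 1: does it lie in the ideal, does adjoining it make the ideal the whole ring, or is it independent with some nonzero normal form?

Adjoining -5p + 4q^2 + 4q - 3 makes the ideal the whole ring: the system is inconsistent.

First compute the reduced Gröbner basis of I by Buchberger's algorithm.
f_1 = -3pq - 6q, LT = pq.
f_2 = -2p^2 - 4q + 2, LT = p^2.
f_3 = 3/5pq, LT = pq.
f_4 = -p - 4q - 1, LT = p.

S(f_1,f_2): lcm = p^2q. S = 2pq - 2q^2 + q.
  leading term pq: subtract (-2/3)·f_1 from 2pq - 2q^2 + q → -2q^2 - 3q
  leading term q^2: no divisor's leading term divides it; move -2q^2 to the remainder.
  leading term q: no divisor's leading term divides it; move -3q to the remainder.
  remainder -2q^2 - 3q ≠ 0; add k_5 = -2q^2 - 3q to the basis.

S(f_1,f_3): lcm = pq. S = 2q.
  leading term q: no divisor's leading term divides it; move 2q to the remainder.
  remainder 2q ≠ 0; add k_6 = 2q to the basis.

The other S-polynomials (S(f_1,f_4), S(f_2,f_3), S(f_2,f_4), S(f_3,f_4), S(f_1,k_5), S(f_2,k_5), S(f_3,k_5), S(f_4,k_5), S(f_1,k_6), S(f_2,k_6), S(f_3,k_6), S(f_4,k_6), S(k_5,k_6)) all reduce to 0 modulo the current basis, so we have a Gröbner basis.
Inter-reduce: drop elements whose leading term is divisible by another's, tail-reduce, and make monic.
Reduced Gröbner basis: {p + 1, q}.
Label its elements g_1 = p + 1, g_2 = q.

Reduce h = -5p + 4q^2 + 4q - 3 modulo G:
  leading term p: subtract (-5)·g_1 from -5p + 4q^2 + 4q - 3 → 4q^2 + 4q + 2
  leading term q^2: subtract (4q)·g_2 from 4q^2 + 4q + 2 → 4q + 2
  leading term q: subtract (4)·g_2 from 4q + 2 → 2
  leading term 1: no divisor's leading term divides it; move 2 to the remainder.
  normal form = 2.
The normal form is nonzero, so h ∉ I. Since h minus its normal form lies in I, I + (h) = I + (r) where r = 2; decide whether this ideal is the whole ring.
Here r = 2 is a nonzero constant, hence a unit: 1 ∈ I + (h), the Gröbner basis of I + (h) is {1}, and the enlarged system has no common solution — adjoining h is inconsistent.

Ideal membership is decidable via reduction modulo a Gröbner basis.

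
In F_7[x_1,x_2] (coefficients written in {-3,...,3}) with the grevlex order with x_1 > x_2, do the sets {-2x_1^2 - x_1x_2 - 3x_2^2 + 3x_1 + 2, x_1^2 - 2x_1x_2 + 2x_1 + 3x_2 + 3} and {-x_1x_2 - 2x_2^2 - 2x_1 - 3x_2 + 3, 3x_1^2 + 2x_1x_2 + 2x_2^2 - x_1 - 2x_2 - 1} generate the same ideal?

Two ideals are equal iff their reduced Gröbner bases coincide (the reduced basis is unique for a fixed ordering).
Buchberger on the first generating set:
f_1 = -2x_1^2 - x_1x_2 - 3x_2^2 + 3x_1 + 2, LT = x_1^2.
f_2 = x_1^2 - 2x_1x_2 + 2x_1 + 3x_2 + 3, LT = x_1^2.

S(f_1,f_2): lcm = x_1^2. S = -x_1x_2 - 2x_2^2 - 3x_2 + 3.
  reduce S modulo (f_1, f_2):
  remainder -x_1x_2 - 2x_2^2 - 3x_2 + 3 ≠ 0; add g_3 = -x_1x_2 - 2x_2^2 - 3x_2 + 3 to the basis.

S(f_1,g_3): lcm = x_1^2x_2. S = 2x_1x_2^2 - 2x_2^3 - x_1x_2 + 3x_1 - x_2.
  reduce S modulo (f_1, f_2, g_3):
  remainder x_2^3 + 3x_2^2 + 3x_1 + x_2 - 3 ≠ 0; add g_4 = x_2^3 + 3x_2^2 + 3x_1 + x_2 - 3 to the basis.

The other S-polynomials (S(f_2,g_3), S(f_1,g_4), S(f_2,g_4), S(g_3,g_4)) all reduce to 0 modulo the current basis, so we have a Gröbner basis.
Inter-reduce: drop elements whose leading term is divisible by another's, tail-reduce, and make monic.
Reduced Gröbner basis: {x_2^3 + 3x_2^2 + 3x_1 + x_2 - 3, x_1^2 - 3x_2^2 + 2x_1 + 2x_2 - 3, x_1x_2 + 2x_2^2 + 3x_2 - 3}.

Buchberger on the second generating set:
h_1 = -x_1x_2 - 2x_2^2 - 2x_1 - 3x_2 + 3, LT = x_1x_2.
h_2 = 3x_1^2 + 2x_1x_2 + 2x_2^2 - x_1 - 2x_2 - 1, LT = x_1^2.

S(h_1,h_2): lcm = x_1^2x_2. S = -x_1x_2^2 - 3x_2^3 + 2x_1^2 + x_1x_2 + 3x_2^2 - 3x_1 - 2x_2.
  reduce S modulo (h_1, h_2):
  remainder -x_2^3 - x_2^2 - x_1 + 3x_2 + 1 ≠ 0; add k_3 = -x_2^3 - x_2^2 - x_1 + 3x_2 + 1 to the basis.

The other S-polynomials (S(h_1,k_3), S(h_2,k_3)) all reduce to 0 modulo the current basis, so we have a Gröbner basis.
Inter-reduce: drop elements whose leading term is divisible by another's, tail-reduce, and make monic.
Reduced Gröbner basis: {x_2^3 + x_2^2 + x_1 - 3x_2 - 1, x_1^2 - 3x_2^2 + 3x_1 + 2x_2 - 3, x_1x_2 + 2x_2^2 + 2x_1 + 3x_2 - 3}.

Since the reduced bases disagree, the two ideals are not the same.

No, the ideals differ.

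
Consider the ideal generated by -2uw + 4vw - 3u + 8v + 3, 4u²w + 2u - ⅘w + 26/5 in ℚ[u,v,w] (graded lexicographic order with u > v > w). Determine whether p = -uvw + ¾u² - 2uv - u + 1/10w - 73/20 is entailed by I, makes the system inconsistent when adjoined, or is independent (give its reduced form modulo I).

Adjoining -uvw + ¾u² - 2uv - u + 1/10w - 73/20 makes the ideal the whole ring: the system is inconsistent.

First compute the reduced Gröbner basis of I by Buchberger's algorithm.
f_1 = -2uw + 4vw - 3u + 8v + 3, LT = uw.
f_2 = 4u²w + 2u - ⅘w + 26/5, LT = u²w.

S(f_1,f_2): lcm = u²w. S = -2uvw + 3/2u² - 4uv - 2u + ⅕w - 13/10.
  reduce S modulo (f_1, f_2):
  remainder -4v²w + 3/2u² - uv - 8v² - 2u - 3v + ⅕w - 13/10 ≠ 0; add h_3 = -4v²w + 3/2u² - uv - 8v² - 2u - 3v + ⅕w - 13/10 to the basis.

S(f_1,h_3): lcm = uv²w. S = -2v³w + ⅜u³ - ¼u²v - ½uv² - 4v³ - ½u² - ¾uv + 1/20uw - 3/2v² - 13/40u.
  reduce S modulo (f_1, f_2, h_3):
  remainder ⅜u³ - u²v - ½u² + ¼uv - ⅖u + 17/20v + 3/40 ≠ 0; add h_4 = ⅜u³ - u²v - ½u² + ¼uv - ⅖u + 17/20v + 3/40 to the basis.

The other S-polynomials (S(f_2,h_3), S(f_1,h_4), S(f_2,h_4), S(h_3,h_4)) all reduce to 0 modulo the current basis, so we have a Gröbner basis.
Inter-reduce: drop elements whose leading term is divisible by another's, tail-reduce, and make monic.
Reduced Gröbner basis: {u³ - 8/3u²v - 4/3u² + ⅔uv - 16/15u + 34/15v + ⅕, v²w - ⅜u² + ¼uv + 2v² + ½u + ¾v - 1/20w + 13/40, uw - 2vw + 3/2u - 4v - 3/2}.
Label its elements g_1 = u³ - 8/3u²v - 4/3u² + ⅔uv - 16/15u + 34/15v + ⅕, g_2 = v²w - ⅜u² + ¼uv + 2v² + ½u + ¾v - 1/20w + 13/40, g_3 = uw - 2vw + 3/2u - 4v - 3/2.

Reduce p = -uvw + ¾u² - 2uv - u + 1/10w - 73/20 modulo G:
  leading term uvw: subtract (-v)·g_3 from -uvw + ¾u² - 2uv - u + 1/10w - 73/20 → -2v²w + ¾u² - ½uv - 4v² - u - 3/2v + 1/10w - 73/20
  leading term v²w: subtract (-2)·g_2 from -2v²w + ¾u² - ½uv - 4v² - u - 3/2v + 1/10w - 73/20 → -3
  leading term 1: no divisor's leading term divides it; move -3 to the remainder.
  normal form = -3.
The normal form is nonzero, so p ∉ I. Since p minus its normal form lies in I, I + (p) = I + (r) where r = -3; decide whether this ideal is the whole ring.
Here r = -3 is a nonzero constant, hence a unit: 1 ∈ I + (p), the Gröbner basis of I + (p) is {1}, and the enlarged system has no common solution — adjoining p is inconsistent.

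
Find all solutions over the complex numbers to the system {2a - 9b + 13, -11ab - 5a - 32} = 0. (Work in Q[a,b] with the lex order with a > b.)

{(-72/11, -1/99), (-2, 1)}

Compute a lex Gröbner basis by Buchberger's algorithm.
f_1 = 2a - 9b + 13, LT = a.
f_2 = -11ab - 5a - 32, LT = ab.

S(f_1,f_2): lcm = ab. S = -5/11a - 9/2b^2 + 13/2b - 32/11.
  leading term a: subtract (-5/22)·f_1 from -5/11a - 9/2b^2 + 13/2b - 32/11 → -9/2b^2 + 49/11b + 1/22
  leading term b^2: no divisor's leading term divides it; move -9/2b^2 to the remainder.
  leading term b: no divisor's leading term divides it; move 49/11b to the remainder.
  leading term 1: no divisor's leading term divides it; move 1/22 to the remainder.
  remainder -9/2b^2 + 49/11b + 1/22 ≠ 0; add h_3 = -9/2b^2 + 49/11b + 1/22 to the basis.

The other S-polynomials (S(f_1,h_3), S(f_2,h_3)) all reduce to 0 modulo the current basis, so we have a Gröbner basis.
Inter-reduce: drop elements whose leading term is divisible by another's, tail-reduce, and make monic.
Reduced Gröbner basis: {a - 9/2b + 13/2, b^2 - 98/99b - 1/99}.

Since the basis is lex-ordered, b^2 - 98/99b - 1/99 is univariate in b. Its roots are {-1/99, 1}. Back-substituting each root into the other basis elements fixes the other coordinates.
  b = -1/99: the earlier basis element becomes a + 72/11 = 0, giving a = -72/11 — point (-72/11, -1/99).
  b = 1: the earlier basis element becomes a + 2 = 0, giving a = -2 — point (-2, 1).
Substituting each solution back into the original system confirms all equations vanish.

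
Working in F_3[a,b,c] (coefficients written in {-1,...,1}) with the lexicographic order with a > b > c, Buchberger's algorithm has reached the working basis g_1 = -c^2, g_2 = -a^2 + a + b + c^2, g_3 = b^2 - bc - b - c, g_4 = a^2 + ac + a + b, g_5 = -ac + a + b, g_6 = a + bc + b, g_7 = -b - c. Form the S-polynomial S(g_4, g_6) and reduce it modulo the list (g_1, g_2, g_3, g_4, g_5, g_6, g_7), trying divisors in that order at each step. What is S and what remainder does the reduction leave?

lcm(LM(g_4), LM(g_6)) = a^2.
S = (lcm/LT(g_4))·g_4 − (lcm/LT(g_6))·g_6 = -abc - ab + ac + a + b.
Reduce S modulo (g_1, g_2, g_3, g_4, g_5, g_6, g_7) in that order:
  leading term abc: subtract (b)·g_5 from -abc - ab + ac + a + b → ab + ac + a - b^2 + b
  leading term ab: subtract (b)·g_6 from ab + ac + a - b^2 + b → ac + a - b^2c + b^2 + b
  leading term ac: subtract (-1)·g_5 from ac + a - b^2c + b^2 + b → -a - b^2c + b^2 - b
  leading term a: subtract (-1)·g_6 from -a - b^2c + b^2 - b → -b^2c + b^2 + bc
  leading term b^2c: subtract (-c)·g_3 from -b^2c + b^2 + bc → b^2 - bc^2 - c^2
  leading term b^2: subtract (1)·g_3 from b^2 - bc^2 - c^2 → -bc^2 + bc + b - c^2 + c
  leading term bc^2: subtract (b)·g_1 from -bc^2 + bc + b - c^2 + c → bc + b - c^2 + c
  leading term bc: subtract (-c)·g_7 from bc + b - c^2 + c → b + c^2 + c
  leading term b: subtract (-1)·g_7 from b + c^2 + c → c^2
  leading term c^2: subtract (-1)·g_1 from c^2 → 0
The remainder is 0, so this S-polynomial contributes no new basis element.
An S-polynomial is built so that the two leading terms cancel; whether anything survives reduction is exactly the Gröbner-basis criterion.

S(g_4, g_6) = -abc - ab + ac + a + b; remainder on division = 0.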